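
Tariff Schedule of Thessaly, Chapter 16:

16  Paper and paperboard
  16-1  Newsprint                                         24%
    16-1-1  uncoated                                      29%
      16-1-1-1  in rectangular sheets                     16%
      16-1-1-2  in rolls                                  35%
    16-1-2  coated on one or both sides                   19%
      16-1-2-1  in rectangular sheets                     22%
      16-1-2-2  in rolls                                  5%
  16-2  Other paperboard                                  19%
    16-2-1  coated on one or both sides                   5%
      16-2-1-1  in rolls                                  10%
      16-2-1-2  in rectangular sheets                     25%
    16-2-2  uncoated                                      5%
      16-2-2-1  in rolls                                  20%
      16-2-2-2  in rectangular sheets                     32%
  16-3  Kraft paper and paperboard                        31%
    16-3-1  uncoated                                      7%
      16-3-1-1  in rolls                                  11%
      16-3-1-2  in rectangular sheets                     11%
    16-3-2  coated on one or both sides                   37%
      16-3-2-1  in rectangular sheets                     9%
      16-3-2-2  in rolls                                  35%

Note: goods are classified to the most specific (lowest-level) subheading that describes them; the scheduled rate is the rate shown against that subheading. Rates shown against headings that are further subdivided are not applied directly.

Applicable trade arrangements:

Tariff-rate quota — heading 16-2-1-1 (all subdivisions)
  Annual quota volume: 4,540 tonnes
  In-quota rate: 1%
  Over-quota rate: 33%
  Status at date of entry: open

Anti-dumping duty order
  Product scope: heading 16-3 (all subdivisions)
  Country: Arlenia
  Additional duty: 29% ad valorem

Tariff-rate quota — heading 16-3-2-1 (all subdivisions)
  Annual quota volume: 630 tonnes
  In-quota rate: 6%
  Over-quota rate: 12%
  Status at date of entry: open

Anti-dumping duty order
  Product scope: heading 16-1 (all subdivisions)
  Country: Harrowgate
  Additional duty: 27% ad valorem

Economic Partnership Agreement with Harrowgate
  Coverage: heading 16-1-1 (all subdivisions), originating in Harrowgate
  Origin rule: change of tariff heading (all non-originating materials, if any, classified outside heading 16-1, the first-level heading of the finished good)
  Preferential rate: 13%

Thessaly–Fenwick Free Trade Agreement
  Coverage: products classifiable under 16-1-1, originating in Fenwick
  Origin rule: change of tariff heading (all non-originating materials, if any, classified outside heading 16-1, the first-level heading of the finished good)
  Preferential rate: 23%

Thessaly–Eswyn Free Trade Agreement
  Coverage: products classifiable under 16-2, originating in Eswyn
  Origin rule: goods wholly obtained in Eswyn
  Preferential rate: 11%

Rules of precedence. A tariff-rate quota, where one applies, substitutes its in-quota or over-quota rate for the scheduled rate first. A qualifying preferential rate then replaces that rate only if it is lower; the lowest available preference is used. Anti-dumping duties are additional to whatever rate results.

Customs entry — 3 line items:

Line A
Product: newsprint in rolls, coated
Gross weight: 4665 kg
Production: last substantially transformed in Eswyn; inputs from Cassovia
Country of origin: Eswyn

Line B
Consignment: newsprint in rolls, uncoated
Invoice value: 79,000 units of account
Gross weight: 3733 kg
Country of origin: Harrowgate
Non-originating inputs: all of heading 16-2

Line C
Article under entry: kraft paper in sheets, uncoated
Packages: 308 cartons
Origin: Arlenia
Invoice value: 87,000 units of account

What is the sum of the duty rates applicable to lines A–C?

Line A: newsprint → 16-1; coated → 16-1-2; in rolls → 16-1-2-2. Scheduled 5%. Eswyn agreement on 16-2: 16-1-2-2 not covered. → 5%.
Line B: newsprint → 16-1; uncoated → 16-1-1; in rolls → 16-1-1-2. Scheduled 35%. Harrowgate agreement on 16-1-1: CTH met → 13% available; preferential 13%; anti-dumping (Harrowgate, 16-1): +27%; total 13% + 27% = 40%. → 40%.
Line C: kraft paper → 16-3; uncoated → 16-3-1; in sheets → 16-3-1-2. Scheduled 11%. anti-dumping (Arlenia, 16-3): +29%; total 11% + 29% = 40%. → 40%.
Sum: 5% + 40% + 40% = 85%.

85%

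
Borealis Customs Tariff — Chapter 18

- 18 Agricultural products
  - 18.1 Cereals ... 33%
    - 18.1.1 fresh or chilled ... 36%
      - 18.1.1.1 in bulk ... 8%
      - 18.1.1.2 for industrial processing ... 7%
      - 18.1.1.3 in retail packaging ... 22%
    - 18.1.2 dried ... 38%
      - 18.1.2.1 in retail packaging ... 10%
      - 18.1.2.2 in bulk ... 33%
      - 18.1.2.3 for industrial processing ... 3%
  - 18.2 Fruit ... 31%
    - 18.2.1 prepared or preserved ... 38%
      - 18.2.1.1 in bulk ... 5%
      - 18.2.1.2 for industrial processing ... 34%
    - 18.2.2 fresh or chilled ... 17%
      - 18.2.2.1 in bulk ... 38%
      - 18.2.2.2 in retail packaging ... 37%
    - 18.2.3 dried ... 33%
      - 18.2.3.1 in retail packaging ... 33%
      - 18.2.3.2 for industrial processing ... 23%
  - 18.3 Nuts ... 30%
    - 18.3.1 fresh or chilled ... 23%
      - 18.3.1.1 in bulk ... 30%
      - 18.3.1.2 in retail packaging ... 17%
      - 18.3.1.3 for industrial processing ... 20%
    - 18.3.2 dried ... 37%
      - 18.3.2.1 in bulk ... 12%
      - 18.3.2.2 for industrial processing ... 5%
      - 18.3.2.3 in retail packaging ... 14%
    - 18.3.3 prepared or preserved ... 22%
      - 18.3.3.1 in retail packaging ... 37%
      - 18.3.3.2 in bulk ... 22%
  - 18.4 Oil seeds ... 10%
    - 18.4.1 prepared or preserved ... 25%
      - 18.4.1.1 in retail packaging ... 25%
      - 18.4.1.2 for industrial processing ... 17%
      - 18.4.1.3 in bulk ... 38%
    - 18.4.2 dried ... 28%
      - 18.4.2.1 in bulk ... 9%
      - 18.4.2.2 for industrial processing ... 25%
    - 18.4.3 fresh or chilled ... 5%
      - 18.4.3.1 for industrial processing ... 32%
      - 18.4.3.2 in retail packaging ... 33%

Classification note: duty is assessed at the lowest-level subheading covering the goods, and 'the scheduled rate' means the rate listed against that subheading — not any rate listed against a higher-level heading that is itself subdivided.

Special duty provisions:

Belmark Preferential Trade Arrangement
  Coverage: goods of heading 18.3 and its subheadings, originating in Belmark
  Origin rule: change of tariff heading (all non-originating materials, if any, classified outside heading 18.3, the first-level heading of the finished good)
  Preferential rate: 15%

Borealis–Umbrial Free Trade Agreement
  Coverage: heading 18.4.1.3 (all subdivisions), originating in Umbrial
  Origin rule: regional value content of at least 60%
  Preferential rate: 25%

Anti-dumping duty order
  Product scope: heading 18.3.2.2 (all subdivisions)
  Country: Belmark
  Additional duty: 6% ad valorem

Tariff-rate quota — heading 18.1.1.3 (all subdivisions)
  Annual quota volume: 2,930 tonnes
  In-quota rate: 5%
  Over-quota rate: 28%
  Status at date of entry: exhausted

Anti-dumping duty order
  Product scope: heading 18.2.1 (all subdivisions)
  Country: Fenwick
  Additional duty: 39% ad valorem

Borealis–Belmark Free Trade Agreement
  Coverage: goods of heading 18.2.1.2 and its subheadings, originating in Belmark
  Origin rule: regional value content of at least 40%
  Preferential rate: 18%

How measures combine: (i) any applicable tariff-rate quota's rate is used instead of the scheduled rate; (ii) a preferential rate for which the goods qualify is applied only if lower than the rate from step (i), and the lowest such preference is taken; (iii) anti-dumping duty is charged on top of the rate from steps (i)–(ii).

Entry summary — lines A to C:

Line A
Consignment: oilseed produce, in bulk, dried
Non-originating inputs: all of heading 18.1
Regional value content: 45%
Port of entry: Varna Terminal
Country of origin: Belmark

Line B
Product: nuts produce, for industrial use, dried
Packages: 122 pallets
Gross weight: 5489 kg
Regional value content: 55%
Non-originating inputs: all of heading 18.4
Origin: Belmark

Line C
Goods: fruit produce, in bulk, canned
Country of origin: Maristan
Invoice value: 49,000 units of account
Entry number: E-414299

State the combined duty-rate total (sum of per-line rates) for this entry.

25%

Line A: oilseed → 18.4; dried → 18.4.2; in bulk → 18.4.2.1. Scheduled 9%. Belmark agreement on 18.3: 18.4.2.1 not covered; Belmark agreement on 18.2.1.2: 18.4.2.1 not covered. → 9%.
Line B: nuts → 18.3; dried → 18.3.2; for industrial use → 18.3.2.2. Scheduled 5%. Belmark agreement on 18.3: CTH met → 15% available; Belmark agreement on 18.2.1.2: 18.3.2.2 not covered; preference 15% not lower than 5% → no reduction; anti-dumping (Belmark, 18.3.2.2): +6%; total 5% + 6% = 11%. → 11%.
Line C: fruit → 18.2; canned → 18.2.1; in bulk → 18.2.1.1. Scheduled 5%. No special measure applies. → 5%.
Sum: 9% + 11% + 5% = 25%.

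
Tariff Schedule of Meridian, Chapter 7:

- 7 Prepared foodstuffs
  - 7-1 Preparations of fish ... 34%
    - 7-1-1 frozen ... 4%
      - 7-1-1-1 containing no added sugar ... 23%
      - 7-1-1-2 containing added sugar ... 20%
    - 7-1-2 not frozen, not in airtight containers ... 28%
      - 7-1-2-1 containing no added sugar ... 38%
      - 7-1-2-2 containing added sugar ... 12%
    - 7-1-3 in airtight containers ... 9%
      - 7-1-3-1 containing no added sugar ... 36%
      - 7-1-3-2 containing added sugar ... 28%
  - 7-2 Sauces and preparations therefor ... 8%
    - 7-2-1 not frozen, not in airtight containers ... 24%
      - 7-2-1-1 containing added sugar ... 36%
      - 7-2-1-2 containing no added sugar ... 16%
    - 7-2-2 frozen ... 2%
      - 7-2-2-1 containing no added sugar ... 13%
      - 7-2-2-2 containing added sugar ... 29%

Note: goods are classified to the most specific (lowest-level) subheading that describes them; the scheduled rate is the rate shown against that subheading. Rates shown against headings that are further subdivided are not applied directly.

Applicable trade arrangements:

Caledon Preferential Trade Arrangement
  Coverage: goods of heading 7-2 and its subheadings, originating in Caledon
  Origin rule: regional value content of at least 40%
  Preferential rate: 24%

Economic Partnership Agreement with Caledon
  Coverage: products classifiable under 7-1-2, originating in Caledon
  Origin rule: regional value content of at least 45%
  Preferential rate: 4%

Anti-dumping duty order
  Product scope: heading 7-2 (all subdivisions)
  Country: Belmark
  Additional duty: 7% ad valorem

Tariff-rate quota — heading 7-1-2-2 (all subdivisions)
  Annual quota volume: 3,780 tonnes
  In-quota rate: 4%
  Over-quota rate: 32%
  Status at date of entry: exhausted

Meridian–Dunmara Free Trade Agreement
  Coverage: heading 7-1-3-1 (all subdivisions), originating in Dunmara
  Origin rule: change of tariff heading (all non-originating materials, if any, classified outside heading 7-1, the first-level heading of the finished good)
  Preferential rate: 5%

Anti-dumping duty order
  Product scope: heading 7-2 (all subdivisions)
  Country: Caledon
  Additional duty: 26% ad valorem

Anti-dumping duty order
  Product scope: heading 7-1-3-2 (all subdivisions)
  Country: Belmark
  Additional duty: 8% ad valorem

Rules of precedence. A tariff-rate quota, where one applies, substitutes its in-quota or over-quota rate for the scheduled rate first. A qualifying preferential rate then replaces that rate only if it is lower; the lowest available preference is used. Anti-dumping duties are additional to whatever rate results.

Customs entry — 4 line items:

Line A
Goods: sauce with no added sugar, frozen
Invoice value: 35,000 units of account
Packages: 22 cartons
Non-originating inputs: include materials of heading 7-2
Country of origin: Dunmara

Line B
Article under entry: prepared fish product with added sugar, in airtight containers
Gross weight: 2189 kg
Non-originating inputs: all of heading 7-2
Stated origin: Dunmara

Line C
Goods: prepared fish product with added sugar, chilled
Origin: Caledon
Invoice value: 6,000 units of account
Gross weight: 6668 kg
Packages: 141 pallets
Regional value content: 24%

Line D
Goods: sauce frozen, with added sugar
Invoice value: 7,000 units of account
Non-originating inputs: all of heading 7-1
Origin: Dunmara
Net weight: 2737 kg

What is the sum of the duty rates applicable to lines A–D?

102%

Line A: sauce → 7-2; frozen → 7-2-2; with no added sugar → 7-2-2-1. Scheduled 13%. Dunmara agreement on 7-1-3-1: 7-2-2-1 not covered. → 13%.
Line B: prepared fish product → 7-1; in airtight containers → 7-1-3; with added sugar → 7-1-3-2. Scheduled 28%. Dunmara agreement on 7-1-3-1: 7-1-3-2 not covered. → 28%.
Line C: prepared fish product → 7-1; chilled → 7-1-2; with added sugar → 7-1-2-2. Scheduled 12%. quota on 7-1-2-2 exhausted → over-quota 32%; Caledon agreement on 7-2: 7-1-2-2 not covered; Caledon agreement on 7-1-2: RVC < 45%. → 32%.
Line D: sauce → 7-2; frozen → 7-2-2; with added sugar → 7-2-2-2. Scheduled 29%. Dunmara agreement on 7-1-3-1: 7-2-2-2 not covered. → 29%.
Sum: 13% + 28% + 32% + 29% = 102%.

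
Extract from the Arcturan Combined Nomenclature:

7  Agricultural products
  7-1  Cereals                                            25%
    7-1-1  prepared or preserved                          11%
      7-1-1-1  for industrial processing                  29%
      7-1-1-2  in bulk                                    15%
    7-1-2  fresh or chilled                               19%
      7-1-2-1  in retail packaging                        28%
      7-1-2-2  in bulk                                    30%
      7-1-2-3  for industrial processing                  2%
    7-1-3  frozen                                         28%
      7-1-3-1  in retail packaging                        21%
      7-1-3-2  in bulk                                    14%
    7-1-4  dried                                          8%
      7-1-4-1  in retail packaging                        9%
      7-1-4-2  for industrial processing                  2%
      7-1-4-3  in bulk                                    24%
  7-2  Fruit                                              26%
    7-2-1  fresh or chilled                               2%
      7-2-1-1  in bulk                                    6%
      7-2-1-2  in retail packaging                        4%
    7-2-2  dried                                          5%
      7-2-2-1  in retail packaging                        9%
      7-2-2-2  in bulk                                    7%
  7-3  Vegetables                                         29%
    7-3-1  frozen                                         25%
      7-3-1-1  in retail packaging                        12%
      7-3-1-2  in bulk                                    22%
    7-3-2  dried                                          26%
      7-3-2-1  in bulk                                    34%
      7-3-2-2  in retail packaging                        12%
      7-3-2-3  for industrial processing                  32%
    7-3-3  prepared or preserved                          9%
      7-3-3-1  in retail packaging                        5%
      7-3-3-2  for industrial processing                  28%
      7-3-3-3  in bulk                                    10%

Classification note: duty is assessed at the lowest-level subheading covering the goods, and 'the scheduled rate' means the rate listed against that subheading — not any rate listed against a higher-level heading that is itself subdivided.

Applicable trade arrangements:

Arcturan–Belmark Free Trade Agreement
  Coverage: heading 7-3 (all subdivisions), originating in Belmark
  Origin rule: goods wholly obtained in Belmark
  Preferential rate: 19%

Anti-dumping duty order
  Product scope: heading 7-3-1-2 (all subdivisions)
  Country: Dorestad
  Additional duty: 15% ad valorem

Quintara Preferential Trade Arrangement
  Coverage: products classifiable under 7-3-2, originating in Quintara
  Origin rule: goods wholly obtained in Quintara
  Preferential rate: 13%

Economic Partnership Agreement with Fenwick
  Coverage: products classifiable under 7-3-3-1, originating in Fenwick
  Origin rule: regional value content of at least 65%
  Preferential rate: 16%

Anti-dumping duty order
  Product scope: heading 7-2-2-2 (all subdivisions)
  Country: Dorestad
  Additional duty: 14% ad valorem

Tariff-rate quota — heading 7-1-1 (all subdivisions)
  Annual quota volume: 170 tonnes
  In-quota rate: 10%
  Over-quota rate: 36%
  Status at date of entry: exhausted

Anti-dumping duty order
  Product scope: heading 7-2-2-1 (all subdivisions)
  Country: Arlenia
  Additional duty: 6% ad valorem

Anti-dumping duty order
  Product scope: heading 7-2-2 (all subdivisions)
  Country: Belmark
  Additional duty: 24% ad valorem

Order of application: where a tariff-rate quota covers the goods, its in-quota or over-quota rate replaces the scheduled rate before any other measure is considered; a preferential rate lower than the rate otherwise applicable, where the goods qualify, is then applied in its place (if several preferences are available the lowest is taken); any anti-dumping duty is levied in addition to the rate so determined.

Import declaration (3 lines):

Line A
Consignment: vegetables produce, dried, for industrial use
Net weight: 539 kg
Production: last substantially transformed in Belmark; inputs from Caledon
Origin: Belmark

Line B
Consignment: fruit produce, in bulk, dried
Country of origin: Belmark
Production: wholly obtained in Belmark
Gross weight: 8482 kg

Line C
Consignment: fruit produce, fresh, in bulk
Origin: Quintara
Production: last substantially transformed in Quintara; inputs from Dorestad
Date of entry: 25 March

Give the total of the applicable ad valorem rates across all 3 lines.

69%

Line A: vegetables → 7-3; dried → 7-3-2; for industrial use → 7-3-2-3. Scheduled 32%. Belmark agreement on 7-3: not wholly obtained. → 32%.
Line B: fruit → 7-2; dried → 7-2-2; in bulk → 7-2-2-2. Scheduled 7%. Belmark agreement on 7-3: 7-2-2-2 not covered; anti-dumping (Belmark, 7-2-2): +24%; total 7% + 24% = 31%. → 31%.
Line C: fruit → 7-2; fresh → 7-2-1; in bulk → 7-2-1-1. Scheduled 6%. Quintara agreement on 7-3-2: 7-2-1-1 not covered. → 6%.
Sum: 32% + 31% + 6% = 69%.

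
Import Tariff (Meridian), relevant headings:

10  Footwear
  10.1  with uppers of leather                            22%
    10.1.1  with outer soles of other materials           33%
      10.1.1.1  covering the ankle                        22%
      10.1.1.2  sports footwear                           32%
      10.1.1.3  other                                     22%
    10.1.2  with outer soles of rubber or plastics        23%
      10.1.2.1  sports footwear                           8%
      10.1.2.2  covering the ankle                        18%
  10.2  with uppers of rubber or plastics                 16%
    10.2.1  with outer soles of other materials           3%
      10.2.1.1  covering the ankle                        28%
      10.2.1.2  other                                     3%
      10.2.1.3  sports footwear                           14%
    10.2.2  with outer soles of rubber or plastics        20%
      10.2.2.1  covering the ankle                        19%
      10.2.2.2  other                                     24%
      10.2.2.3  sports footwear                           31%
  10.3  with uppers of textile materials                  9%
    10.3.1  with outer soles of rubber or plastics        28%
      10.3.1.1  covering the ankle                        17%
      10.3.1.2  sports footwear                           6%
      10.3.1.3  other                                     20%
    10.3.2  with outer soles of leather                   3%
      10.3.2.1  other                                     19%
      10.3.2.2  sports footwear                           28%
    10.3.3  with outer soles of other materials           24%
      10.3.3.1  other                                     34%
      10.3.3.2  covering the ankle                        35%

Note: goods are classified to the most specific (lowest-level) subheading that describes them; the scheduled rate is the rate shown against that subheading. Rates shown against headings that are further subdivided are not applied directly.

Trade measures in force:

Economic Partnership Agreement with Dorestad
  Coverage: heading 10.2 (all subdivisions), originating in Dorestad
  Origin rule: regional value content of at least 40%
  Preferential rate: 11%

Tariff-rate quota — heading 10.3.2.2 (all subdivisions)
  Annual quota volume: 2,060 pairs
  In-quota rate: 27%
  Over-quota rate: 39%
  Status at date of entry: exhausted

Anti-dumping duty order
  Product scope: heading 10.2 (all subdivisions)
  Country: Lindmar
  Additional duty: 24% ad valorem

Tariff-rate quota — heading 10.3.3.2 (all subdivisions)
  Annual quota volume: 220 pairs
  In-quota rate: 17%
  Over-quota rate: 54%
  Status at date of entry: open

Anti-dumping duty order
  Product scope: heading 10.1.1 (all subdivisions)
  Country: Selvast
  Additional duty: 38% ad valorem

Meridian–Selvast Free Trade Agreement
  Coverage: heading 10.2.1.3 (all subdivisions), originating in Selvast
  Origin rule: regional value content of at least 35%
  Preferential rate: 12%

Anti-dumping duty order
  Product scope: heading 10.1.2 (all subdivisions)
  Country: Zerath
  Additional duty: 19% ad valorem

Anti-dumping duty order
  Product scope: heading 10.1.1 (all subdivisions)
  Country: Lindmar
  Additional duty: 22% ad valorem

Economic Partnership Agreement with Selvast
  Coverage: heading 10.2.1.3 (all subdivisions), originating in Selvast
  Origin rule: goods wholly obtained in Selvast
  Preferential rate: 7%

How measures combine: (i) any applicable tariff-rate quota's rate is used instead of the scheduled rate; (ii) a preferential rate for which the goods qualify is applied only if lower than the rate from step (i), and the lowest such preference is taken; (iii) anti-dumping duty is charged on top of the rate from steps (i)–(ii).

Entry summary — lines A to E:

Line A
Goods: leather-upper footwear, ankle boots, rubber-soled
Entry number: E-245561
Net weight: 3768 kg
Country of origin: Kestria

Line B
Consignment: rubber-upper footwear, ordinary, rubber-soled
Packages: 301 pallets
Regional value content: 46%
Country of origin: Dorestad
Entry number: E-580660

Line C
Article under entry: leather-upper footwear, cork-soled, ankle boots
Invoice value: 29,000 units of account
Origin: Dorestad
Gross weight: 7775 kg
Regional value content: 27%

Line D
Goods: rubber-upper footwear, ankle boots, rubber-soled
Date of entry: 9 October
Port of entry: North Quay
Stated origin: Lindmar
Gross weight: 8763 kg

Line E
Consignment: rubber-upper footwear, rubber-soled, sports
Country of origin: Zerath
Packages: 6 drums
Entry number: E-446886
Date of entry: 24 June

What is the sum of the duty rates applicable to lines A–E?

Line A: leather-upper → 10.1; rubber-soled → 10.1.2; ankle boots → 10.1.2.2. Scheduled 18%. No special measure applies. → 18%.
Line B: rubber-upper → 10.2; rubber-soled → 10.2.2; ordinary → 10.2.2.2. Scheduled 24%. Dorestad agreement on 10.2: RVC ≥ 40% → 11% available; preferential 11%. → 11%.
Line C: leather-upper → 10.1; cork-soled → 10.1.1; ankle boots → 10.1.1.1. Scheduled 22%. Dorestad agreement on 10.2: 10.1.1.1 not covered. → 22%.
Line D: rubber-upper → 10.2; rubber-soled → 10.2.2; ankle boots → 10.2.2.1. Scheduled 19%. anti-dumping (Lindmar, 10.2): +24%; total 19% + 24% = 43%. → 43%.
Line E: rubber-upper → 10.2; rubber-soled → 10.2.2; sports → 10.2.2.3. Scheduled 31%. No special measure applies. → 31%.
Sum: 18% + 11% + 22% + 43% + 31% = 125%.

125%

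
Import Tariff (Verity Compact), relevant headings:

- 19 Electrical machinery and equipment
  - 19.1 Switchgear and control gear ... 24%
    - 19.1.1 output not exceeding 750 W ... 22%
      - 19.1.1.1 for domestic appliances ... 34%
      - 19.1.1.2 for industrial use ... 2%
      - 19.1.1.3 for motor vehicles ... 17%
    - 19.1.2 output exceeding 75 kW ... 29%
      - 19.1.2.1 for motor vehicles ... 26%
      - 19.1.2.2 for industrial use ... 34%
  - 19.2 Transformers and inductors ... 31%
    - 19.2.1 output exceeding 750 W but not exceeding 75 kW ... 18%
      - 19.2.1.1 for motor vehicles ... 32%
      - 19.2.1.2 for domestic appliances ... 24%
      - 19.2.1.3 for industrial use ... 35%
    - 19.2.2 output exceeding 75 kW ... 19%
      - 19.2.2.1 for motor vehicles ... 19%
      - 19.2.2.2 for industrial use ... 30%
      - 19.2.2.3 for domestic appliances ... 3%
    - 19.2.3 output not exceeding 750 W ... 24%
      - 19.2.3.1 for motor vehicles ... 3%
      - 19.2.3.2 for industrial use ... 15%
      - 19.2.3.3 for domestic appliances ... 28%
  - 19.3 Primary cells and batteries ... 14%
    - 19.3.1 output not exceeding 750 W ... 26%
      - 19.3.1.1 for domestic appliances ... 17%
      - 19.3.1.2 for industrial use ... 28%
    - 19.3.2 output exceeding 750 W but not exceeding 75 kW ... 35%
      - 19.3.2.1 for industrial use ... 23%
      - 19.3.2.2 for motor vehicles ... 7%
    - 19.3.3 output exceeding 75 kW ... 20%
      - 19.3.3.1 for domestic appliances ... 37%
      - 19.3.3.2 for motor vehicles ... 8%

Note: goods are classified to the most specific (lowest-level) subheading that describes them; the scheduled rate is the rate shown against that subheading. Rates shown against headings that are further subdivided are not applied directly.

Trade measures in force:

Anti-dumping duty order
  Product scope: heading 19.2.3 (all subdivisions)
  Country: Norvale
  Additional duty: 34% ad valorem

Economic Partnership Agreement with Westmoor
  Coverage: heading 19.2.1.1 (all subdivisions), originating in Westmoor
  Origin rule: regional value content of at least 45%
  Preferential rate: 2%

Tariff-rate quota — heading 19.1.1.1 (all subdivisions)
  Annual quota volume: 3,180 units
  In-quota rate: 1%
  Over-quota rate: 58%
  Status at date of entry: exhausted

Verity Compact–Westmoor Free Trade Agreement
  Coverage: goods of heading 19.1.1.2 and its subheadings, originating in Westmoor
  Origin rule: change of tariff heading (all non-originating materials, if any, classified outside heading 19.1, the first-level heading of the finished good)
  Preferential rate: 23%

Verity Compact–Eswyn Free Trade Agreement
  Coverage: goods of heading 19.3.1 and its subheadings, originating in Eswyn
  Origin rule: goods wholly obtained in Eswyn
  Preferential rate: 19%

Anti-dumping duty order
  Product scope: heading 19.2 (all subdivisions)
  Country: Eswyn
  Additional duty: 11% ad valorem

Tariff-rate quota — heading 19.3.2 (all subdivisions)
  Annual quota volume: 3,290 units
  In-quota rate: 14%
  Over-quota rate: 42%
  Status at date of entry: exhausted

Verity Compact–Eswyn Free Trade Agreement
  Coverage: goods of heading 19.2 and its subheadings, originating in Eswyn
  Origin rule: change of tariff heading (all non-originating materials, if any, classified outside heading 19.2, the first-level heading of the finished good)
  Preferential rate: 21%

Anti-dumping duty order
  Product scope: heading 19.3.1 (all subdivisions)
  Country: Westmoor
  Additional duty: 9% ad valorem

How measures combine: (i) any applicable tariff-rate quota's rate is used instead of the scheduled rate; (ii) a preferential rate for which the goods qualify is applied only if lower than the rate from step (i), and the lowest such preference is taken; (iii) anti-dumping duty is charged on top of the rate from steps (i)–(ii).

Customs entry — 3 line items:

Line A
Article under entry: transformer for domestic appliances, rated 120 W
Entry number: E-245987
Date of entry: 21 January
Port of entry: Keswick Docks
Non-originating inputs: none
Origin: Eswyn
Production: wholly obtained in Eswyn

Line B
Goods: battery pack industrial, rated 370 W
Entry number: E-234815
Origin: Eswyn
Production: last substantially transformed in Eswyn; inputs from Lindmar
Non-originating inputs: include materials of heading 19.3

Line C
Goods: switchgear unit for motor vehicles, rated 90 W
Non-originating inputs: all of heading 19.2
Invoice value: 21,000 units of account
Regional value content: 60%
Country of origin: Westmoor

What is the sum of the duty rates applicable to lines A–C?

77%

Line A: transformer → 19.2; rated 120 W → 19.2.3; for domestic appliances → 19.2.3.3. Scheduled 28%. Eswyn agreement on 19.3.1: 19.2.3.3 not covered; Eswyn agreement on 19.2: CTH met → 21% available; preferential 21%; anti-dumping (Eswyn, 19.2): +11%; total 21% + 11% = 32%. → 32%.
Line B: battery pack → 19.3; rated 370 W → 19.3.1; industrial → 19.3.1.2. Scheduled 28%. Eswyn agreement on 19.3.1: not wholly obtained; Eswyn agreement on 19.2: 19.3.1.2 not covered. → 28%.
Line C: switchgear unit → 19.1; rated 90 W → 19.1.1; for motor vehicles → 19.1.1.3. Scheduled 17%. Westmoor agreement on 19.2.1.1: 19.1.1.3 not covered; Westmoor agreement on 19.1.1.2: 19.1.1.3 not covered. → 17%.
Sum: 32% + 28% + 17% = 77%.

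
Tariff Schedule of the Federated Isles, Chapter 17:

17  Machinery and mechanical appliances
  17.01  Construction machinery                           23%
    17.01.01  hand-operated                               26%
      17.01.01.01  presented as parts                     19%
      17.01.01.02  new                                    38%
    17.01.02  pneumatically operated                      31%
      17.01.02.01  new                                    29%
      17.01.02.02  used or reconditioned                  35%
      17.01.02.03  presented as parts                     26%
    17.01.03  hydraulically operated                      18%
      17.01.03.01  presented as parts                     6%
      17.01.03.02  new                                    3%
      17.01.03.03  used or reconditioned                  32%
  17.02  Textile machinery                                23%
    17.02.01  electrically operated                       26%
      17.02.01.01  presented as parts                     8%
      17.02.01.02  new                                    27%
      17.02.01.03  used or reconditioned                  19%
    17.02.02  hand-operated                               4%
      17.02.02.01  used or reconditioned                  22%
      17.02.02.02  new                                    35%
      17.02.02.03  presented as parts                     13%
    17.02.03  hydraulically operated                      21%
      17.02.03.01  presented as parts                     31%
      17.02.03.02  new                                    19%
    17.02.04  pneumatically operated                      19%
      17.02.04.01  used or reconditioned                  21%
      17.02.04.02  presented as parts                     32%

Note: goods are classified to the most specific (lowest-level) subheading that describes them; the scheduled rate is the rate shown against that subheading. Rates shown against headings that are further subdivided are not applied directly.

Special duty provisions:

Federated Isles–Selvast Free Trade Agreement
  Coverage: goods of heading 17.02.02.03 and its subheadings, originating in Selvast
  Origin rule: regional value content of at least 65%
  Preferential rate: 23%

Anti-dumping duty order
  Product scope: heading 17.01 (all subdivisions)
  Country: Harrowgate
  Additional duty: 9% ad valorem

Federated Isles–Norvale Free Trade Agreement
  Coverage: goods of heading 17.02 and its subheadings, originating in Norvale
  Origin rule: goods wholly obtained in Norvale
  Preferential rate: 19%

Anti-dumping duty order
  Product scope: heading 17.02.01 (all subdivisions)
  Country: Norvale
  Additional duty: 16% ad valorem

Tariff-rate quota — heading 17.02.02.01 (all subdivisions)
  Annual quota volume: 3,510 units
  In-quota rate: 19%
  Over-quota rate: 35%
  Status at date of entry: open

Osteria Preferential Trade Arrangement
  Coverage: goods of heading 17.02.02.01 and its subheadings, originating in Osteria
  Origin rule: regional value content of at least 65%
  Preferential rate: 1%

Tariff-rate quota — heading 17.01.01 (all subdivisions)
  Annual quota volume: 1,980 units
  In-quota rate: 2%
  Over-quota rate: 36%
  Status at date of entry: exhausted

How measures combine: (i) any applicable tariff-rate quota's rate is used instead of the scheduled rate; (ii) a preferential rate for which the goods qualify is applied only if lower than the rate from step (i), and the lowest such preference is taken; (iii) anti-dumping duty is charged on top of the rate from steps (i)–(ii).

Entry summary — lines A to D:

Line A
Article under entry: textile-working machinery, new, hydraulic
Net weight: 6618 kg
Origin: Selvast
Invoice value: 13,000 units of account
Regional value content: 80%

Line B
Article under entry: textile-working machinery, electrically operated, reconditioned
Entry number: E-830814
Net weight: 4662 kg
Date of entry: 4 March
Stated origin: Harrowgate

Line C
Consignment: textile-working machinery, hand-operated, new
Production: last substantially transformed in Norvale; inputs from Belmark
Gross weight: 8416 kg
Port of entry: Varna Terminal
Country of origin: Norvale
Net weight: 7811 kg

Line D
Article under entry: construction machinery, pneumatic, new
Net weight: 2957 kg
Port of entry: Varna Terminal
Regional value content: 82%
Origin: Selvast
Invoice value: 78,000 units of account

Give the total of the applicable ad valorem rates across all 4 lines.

102%

Line A: textile-working → 17.02; hydraulic → 17.02.03; new → 17.02.03.02. Scheduled 19%. Selvast agreement on 17.02.02.03: 17.02.03.02 not covered. → 19%.
Line B: textile-working → 17.02; electrically operated → 17.02.01; reconditioned → 17.02.01.03. Scheduled 19%. No special measure applies. → 19%.
Line C: textile-working → 17.02; hand-operated → 17.02.02; new → 17.02.02.02. Scheduled 35%. Norvale agreement on 17.02: not wholly obtained. → 35%.
Line D: construction → 17.01; pneumatic → 17.01.02; new → 17.01.02.01. Scheduled 29%. Selvast agreement on 17.02.02.03: 17.01.02.01 not covered. → 29%.
Sum: 19% + 19% + 35% + 29% = 102%.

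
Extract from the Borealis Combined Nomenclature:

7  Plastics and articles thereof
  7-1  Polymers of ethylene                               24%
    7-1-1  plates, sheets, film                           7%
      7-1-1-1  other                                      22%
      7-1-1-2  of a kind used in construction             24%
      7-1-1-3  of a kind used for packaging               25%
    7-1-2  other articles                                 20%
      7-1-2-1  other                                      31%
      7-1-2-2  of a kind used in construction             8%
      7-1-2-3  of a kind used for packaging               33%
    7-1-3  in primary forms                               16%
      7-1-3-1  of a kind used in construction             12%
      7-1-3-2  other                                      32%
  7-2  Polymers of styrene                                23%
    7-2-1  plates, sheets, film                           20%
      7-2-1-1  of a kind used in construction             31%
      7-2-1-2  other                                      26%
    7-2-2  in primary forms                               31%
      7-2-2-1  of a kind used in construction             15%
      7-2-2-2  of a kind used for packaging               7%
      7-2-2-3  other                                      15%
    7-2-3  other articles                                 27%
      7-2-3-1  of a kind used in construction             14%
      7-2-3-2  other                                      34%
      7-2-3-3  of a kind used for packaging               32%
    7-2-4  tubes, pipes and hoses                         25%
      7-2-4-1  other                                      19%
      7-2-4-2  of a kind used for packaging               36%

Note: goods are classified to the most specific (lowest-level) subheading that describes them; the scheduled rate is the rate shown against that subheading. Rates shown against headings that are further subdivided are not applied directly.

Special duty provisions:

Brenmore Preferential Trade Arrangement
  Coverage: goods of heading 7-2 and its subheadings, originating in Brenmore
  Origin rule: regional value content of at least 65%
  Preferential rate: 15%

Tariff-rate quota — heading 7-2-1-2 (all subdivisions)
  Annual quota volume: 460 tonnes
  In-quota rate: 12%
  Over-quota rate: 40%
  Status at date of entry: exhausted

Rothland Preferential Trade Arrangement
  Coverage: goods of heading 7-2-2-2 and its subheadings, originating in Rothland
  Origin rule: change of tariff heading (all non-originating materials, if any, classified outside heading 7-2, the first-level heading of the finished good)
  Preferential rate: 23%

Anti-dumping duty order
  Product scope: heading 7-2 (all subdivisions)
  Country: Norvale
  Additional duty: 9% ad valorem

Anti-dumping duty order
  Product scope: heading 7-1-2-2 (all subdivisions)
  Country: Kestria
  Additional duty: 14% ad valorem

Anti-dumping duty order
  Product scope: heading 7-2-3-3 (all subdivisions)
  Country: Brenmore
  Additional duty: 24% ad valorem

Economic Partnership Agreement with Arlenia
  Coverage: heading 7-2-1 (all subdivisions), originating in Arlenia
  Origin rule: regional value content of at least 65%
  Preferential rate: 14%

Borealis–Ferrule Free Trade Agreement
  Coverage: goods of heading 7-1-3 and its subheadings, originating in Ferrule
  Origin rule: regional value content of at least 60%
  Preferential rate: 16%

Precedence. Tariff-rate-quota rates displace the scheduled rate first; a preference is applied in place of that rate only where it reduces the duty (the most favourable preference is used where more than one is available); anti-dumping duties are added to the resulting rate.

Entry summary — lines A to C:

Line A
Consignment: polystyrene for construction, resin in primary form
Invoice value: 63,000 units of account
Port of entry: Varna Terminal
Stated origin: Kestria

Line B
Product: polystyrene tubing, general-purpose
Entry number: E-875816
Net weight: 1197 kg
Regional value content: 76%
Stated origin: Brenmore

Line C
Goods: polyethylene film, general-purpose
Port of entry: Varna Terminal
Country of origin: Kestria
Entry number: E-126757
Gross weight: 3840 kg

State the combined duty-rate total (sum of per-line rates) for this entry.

52%

Line A: polystyrene → 7-2; resin in primary form → 7-2-2; for construction → 7-2-2-1. Scheduled 15%. No special measure applies. → 15%.
Line B: polystyrene → 7-2; tubing → 7-2-4; general-purpose → 7-2-4-1. Scheduled 19%. Brenmore agreement on 7-2: RVC ≥ 65% → 15% available; preferential 15%. → 15%.
Line C: polyethylene → 7-1; film → 7-1-1; general-purpose → 7-1-1-1. Scheduled 22%. No special measure applies. → 22%.
Sum: 15% + 15% + 22% = 52%.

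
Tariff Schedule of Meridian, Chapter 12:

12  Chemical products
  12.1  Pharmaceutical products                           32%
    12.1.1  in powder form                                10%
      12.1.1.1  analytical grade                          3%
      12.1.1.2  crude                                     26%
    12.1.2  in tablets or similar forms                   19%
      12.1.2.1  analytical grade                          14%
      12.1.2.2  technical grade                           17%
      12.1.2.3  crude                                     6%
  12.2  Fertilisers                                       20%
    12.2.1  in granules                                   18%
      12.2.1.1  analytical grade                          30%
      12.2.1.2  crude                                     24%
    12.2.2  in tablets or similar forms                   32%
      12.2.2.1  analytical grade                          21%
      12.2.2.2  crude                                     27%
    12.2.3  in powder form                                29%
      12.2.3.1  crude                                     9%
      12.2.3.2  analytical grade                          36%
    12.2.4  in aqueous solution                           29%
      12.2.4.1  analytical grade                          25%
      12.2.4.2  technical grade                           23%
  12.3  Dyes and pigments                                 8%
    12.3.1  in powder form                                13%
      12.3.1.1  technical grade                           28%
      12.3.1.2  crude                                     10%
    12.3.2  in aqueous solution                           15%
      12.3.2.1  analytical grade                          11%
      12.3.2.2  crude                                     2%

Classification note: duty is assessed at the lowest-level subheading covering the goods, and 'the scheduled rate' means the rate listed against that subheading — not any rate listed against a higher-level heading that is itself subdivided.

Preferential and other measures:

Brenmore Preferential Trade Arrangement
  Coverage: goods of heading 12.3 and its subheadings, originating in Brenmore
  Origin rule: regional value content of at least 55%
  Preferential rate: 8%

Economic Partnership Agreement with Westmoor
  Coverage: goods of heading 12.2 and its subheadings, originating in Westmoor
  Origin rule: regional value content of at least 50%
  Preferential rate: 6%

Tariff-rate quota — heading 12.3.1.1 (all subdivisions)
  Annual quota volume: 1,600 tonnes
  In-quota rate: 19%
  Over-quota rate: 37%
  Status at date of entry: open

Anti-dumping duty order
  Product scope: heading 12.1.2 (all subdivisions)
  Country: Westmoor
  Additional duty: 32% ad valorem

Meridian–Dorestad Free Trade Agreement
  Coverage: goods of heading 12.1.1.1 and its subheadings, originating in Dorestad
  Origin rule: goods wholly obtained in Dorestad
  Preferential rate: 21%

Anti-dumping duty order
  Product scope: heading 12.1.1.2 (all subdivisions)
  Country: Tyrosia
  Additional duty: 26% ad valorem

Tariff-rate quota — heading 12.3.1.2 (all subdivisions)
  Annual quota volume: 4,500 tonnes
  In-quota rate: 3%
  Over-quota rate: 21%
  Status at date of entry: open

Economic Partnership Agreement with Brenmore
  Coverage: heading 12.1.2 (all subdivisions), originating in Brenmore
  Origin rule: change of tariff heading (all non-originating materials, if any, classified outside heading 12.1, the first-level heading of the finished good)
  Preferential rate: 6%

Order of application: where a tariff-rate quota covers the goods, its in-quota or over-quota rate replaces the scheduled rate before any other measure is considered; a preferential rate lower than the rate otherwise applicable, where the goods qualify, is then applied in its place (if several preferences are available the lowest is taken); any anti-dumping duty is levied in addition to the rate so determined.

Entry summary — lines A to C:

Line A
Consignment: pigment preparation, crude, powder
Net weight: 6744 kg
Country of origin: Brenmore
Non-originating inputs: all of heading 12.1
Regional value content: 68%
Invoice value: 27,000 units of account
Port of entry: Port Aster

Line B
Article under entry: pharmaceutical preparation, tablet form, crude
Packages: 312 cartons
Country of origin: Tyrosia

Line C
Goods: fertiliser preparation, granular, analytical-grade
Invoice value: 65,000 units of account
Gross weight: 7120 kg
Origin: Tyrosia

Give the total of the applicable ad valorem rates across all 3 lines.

39%

Line A: pigment → 12.3; powder → 12.3.1; crude → 12.3.1.2. Scheduled 10%. quota on 12.3.1.2 open → in-quota 3%; Brenmore agreement on 12.3: RVC ≥ 55% → 8% available; Brenmore agreement on 12.1.2: 12.3.1.2 not covered; preference 8% not lower than 3% → no reduction. → 3%.
Line B: pharmaceutical → 12.1; tablet form → 12.1.2; crude → 12.1.2.3. Scheduled 6%. No special measure applies. → 6%.
Line C: fertiliser → 12.2; granular → 12.2.1; analytical-grade → 12.2.1.1. Scheduled 30%. No special measure applies. → 30%.
Sum: 3% + 6% + 30% = 39%.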